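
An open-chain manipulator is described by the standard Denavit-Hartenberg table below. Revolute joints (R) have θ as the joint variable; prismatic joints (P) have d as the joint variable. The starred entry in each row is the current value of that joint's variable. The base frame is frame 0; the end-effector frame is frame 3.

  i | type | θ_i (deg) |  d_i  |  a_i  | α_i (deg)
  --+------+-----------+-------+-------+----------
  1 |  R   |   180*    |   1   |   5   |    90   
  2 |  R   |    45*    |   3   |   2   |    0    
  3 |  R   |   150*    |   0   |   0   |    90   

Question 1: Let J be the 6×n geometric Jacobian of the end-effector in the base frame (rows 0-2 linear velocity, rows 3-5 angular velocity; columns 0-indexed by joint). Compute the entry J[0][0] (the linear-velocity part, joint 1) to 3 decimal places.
axis z_0 = ẑ; lever o_n−o_0 = (-6.4142,3.0000,2.4142)
cross product → J_v[:, 0] = (-3.0000,-6.4142,0.0000)
J_ω[:, 0] = z_0
entry J[0][0] = -3.0000

-3.000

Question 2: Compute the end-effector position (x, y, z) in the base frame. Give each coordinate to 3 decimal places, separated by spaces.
-6.414 3.000 2.414

after link 1: o_1 = (-5.0000, 0.0000, 1.0000)
after link 2: o_2 = (-6.4142, 3.0000, 2.4142)
after link 3: o_3 = (-6.4142, 3.0000, 2.4142)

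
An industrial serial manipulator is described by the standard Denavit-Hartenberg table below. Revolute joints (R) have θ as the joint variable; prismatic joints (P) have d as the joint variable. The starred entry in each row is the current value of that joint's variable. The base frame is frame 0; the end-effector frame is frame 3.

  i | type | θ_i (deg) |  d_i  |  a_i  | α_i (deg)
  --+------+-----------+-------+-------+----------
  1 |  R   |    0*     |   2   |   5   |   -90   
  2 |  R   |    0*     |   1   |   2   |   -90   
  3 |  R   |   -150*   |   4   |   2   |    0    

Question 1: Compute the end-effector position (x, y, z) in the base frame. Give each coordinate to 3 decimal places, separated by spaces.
after link 1: o_1 = (5.0000, 0.0000, 2.0000)
after link 2: o_2 = (7.0000, 1.0000, 2.0000)
after link 3: o_3 = (5.2679, 2.0000, -2.0000)

5.268 2.000 -2.000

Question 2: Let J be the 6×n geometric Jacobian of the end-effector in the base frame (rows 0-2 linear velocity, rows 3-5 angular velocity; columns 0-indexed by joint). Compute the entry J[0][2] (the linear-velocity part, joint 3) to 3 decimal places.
1.000

axis z_2 = (0.0000,0.0000,-1.0000); lever o_n−o_2 = (-1.7321,1.0000,-4.0000)
cross product → J_v[:, 2] = (1.0000,1.7321,0.0000)
J_ω[:, 2] = z_2
entry J[0][2] = 1.0000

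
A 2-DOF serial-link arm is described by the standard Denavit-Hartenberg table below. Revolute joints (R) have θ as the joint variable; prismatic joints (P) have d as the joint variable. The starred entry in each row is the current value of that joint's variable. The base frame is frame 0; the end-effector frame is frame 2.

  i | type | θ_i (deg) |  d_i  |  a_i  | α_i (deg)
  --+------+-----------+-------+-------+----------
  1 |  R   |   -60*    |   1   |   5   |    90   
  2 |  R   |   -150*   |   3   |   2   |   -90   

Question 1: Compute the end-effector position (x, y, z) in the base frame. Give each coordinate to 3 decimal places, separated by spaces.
-0.964 -4.330 0.000

after link 1: o_1 = (2.5000, -4.3301, 1.0000)
after link 2: o_2 = (-0.9641, -4.3301, 0.0000)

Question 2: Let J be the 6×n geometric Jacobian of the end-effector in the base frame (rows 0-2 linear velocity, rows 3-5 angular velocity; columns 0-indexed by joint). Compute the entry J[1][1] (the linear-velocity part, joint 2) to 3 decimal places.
-0.866

axis z_1 = (-0.8660,-0.5000,0.0000); lever o_n−o_1 = (-3.4641,-0.0000,-1.0000)
cross product → J_v[:, 1] = (0.5000,-0.8660,-1.7321)
J_ω[:, 1] = z_1
entry J[1][1] = -0.8660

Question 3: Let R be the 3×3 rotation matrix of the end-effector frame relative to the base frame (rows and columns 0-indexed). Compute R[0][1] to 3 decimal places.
0.866

End-effector y-axis (col 1 of R) = (0.8660,0.5000,-0.0000)
R[0][1] = 0.8660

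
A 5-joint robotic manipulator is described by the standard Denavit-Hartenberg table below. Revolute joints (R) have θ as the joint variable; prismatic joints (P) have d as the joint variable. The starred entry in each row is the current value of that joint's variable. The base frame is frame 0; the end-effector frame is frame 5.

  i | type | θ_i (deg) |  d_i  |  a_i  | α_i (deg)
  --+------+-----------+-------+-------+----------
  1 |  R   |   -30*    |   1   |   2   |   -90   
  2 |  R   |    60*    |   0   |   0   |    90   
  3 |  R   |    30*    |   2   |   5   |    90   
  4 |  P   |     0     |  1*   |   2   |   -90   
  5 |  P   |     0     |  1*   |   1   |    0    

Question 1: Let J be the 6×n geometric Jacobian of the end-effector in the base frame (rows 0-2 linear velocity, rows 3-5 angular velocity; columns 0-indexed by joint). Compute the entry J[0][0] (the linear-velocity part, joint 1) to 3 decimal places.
1.442

axis z_0 = ẑ; lever o_n−o_0 = (8.7655,-1.4420,-3.9330)
cross product → J_v[:, 0] = (1.4420,8.7655,-0.0000)
J_ω[:, 0] = z_0
entry J[0][0] = 1.4420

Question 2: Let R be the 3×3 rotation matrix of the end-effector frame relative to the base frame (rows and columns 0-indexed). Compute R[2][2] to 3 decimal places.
End-effector z-axis (col 2 of R) = (0.7500,-0.4330,0.5000)
R[2][2] = 0.5000

0.500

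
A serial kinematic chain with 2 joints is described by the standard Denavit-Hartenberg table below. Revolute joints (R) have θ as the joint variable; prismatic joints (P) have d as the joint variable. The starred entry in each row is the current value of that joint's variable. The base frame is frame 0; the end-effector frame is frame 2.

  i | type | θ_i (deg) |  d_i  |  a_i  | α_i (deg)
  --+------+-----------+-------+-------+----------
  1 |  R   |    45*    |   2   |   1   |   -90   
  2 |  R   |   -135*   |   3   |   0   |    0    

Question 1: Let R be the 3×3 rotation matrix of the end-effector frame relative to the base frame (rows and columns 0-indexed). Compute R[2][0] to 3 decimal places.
0.707

End-effector x-axis (col 0 of R) = (-0.5000,-0.5000,0.7071)
R[2][0] = 0.7071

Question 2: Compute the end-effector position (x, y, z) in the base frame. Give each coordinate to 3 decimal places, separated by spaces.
-1.414 2.828 2.000

after link 1: o_1 = (0.7071, 0.7071, 2.0000)
after link 2: o_2 = (-1.4142, 2.8284, 2.0000)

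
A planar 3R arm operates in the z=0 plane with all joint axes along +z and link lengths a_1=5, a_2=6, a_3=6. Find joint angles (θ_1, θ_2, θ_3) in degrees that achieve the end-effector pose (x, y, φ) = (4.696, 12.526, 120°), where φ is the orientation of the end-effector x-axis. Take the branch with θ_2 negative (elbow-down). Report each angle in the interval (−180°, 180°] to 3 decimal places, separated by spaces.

wrist centre = target − a_3·(cos φ, sin φ) = (7.6960, 7.3298)
cos θ_2 = (112.9551−5²−6²)/(2·5·6) = 0.8659; θ_2 = -30.0123° (elbow-down)
β = atan2(7.3298,7.6960) = 43.6041°; ψ = atan2(-3.0011,10.1955) = -16.4021°
θ_1 = β − ψ = 60.0062°
θ_3 = φ − θ_1 − θ_2 = 90.0061° (wrapped to (-180°,180°])

60.006 -30.012 90.006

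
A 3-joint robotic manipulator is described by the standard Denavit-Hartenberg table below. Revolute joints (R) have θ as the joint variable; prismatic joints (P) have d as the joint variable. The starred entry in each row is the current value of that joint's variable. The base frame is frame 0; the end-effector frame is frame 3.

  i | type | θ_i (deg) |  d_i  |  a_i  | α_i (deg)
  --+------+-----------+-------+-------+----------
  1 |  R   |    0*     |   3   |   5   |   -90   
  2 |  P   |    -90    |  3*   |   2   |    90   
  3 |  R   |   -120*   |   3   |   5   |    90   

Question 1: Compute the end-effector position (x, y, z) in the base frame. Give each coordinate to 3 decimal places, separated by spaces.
2.000 -1.330 2.500

after link 1: o_1 = (5.0000, 0.0000, 3.0000)
after link 2: o_2 = (5.0000, 3.0000, 5.0000)
after link 3: o_3 = (2.0000, -1.3301, 2.5000)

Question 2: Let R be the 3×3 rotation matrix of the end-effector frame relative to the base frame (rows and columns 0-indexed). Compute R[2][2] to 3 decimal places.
End-effector z-axis (col 2 of R) = (-0.0000,0.5000,-0.8660)
R[2][2] = -0.8660

-0.866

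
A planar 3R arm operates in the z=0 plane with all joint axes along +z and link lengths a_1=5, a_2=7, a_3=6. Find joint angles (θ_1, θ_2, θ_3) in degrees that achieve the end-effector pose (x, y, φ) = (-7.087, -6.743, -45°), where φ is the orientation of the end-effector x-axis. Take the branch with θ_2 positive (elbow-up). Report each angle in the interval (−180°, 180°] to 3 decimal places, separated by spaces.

wrist centre = target − a_3·(cos φ, sin φ) = (-11.3296, -2.5004)
cos θ_2 = (134.6126−5²−7²)/(2·5·7) = 0.8659; θ_2 = 30.0151° (elbow-up)
β = atan2(-2.5004,-11.3296) = -167.5548°; ψ = atan2(3.5016,11.0613) = 17.5659°
θ_1 = β − ψ = -185.1207°
θ_3 = φ − θ_1 − θ_2 = 110.1056° (wrapped to (-180°,180°])

174.879 30.015 110.106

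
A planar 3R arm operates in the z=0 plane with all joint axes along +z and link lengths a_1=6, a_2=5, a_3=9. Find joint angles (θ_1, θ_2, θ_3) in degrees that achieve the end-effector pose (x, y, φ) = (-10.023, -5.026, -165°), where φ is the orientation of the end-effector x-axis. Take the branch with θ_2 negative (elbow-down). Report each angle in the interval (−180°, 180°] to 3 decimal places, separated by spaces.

-59.988 -149.997 44.985

wrist centre = target − a_3·(cos φ, sin φ) = (-1.3297, -2.6966)
cos θ_2 = (9.0398−6²−5²)/(2·6·5) = -0.8660; θ_2 = -149.9974° (elbow-down)
β = atan2(-2.6966,-1.3297) = -116.2472°; ψ = atan2(-2.5002,1.6700) = -56.2594°
θ_1 = β − ψ = -59.9879°
θ_3 = φ − θ_1 − θ_2 = 44.9853° (wrapped to (-180°,180°])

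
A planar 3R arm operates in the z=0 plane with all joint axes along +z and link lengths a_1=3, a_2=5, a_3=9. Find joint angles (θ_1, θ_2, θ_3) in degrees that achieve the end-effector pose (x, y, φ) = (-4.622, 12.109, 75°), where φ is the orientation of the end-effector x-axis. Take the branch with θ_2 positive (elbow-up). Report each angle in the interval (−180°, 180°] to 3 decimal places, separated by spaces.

wrist centre = target − a_3·(cos φ, sin φ) = (-6.9514, 3.4157)
cos θ_2 = (59.9883−3²−5²)/(2·3·5) = 0.8663; θ_2 = 29.9710° (elbow-up)
β = atan2(3.4157,-6.9514) = 153.8321°; ψ = atan2(2.4978,7.3314) = 18.8140°
θ_1 = β − ψ = 135.0181°
θ_3 = φ − θ_1 − θ_2 = -89.9891° (wrapped to (-180°,180°])

135.018 29.971 -89.989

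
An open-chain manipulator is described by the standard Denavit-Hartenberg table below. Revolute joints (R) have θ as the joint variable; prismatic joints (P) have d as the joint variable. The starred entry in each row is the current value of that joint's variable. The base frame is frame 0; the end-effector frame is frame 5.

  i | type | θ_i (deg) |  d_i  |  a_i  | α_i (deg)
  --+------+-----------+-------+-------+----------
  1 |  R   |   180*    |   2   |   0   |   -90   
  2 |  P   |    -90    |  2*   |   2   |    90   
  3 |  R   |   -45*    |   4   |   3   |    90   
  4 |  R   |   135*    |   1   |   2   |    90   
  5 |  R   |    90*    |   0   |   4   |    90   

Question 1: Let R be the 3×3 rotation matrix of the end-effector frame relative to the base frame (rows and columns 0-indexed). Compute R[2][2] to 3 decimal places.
-0.500

End-effector z-axis (col 2 of R) = (0.7071,-0.5000,-0.5000)
R[2][2] = -0.5000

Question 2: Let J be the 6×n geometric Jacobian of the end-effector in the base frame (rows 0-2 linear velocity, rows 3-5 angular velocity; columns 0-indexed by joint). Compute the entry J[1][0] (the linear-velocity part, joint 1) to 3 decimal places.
5.414

axis z_0 = ẑ; lever o_n−o_0 = (5.4142,2.6569,1.5858)
cross product → J_v[:, 0] = (-2.6569,5.4142,0.0000)
J_ω[:, 0] = z_0
entry J[1][0] = 5.4142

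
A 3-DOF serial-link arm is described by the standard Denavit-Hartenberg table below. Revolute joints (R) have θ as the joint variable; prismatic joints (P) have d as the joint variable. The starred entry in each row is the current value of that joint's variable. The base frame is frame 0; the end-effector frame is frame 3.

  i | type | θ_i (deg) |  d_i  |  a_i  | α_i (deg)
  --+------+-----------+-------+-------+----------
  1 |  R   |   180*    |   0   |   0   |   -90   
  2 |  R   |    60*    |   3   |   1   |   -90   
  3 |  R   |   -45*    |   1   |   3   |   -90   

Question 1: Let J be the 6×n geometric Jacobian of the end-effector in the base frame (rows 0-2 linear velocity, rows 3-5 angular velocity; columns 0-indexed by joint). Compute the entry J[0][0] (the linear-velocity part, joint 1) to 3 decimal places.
axis z_0 = ẑ; lever o_n−o_0 = (-0.6946,-5.1213,-3.2031)
cross product → J_v[:, 0] = (5.1213,-0.6946,0.0000)
J_ω[:, 0] = z_0
entry J[0][0] = 5.1213

5.121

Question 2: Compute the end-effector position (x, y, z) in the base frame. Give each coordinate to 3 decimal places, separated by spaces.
-0.695 -5.121 -3.203

after link 1: o_1 = (0.0000, 0.0000, 0.0000)
after link 2: o_2 = (-0.5000, -3.0000, -0.8660)
after link 3: o_3 = (-0.6946, -5.1213, -3.2031)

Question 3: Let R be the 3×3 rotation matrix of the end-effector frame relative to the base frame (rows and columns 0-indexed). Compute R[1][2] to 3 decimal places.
End-effector z-axis (col 2 of R) = (-0.3536,0.7071,-0.6124)
R[1][2] = 0.7071

0.707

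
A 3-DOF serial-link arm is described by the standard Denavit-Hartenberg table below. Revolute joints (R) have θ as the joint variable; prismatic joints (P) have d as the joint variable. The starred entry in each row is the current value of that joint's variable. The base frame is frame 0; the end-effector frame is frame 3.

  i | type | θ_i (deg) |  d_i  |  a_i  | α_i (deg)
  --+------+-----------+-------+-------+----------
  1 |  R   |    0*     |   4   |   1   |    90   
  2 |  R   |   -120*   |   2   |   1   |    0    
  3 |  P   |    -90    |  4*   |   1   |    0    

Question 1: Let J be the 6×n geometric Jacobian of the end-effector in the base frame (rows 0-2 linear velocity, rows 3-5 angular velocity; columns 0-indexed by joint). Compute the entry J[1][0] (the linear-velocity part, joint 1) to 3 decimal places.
axis z_0 = ẑ; lever o_n−o_0 = (-0.3660,-6.0000,3.6340)
cross product → J_v[:, 0] = (6.0000,-0.3660,0.0000)
J_ω[:, 0] = z_0
entry J[1][0] = -0.3660

-0.366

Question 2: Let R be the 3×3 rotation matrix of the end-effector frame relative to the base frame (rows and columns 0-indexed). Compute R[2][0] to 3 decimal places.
0.500

End-effector x-axis (col 0 of R) = (-0.8660,0.0000,0.5000)
R[2][0] = 0.5000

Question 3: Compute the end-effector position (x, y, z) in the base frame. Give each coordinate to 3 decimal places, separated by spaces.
-0.366 -6.000 3.634

after link 1: o_1 = (1.0000, 0.0000, 4.0000)
after link 2: o_2 = (0.5000, -2.0000, 3.1340)
after link 3: o_3 = (-0.3660, -6.0000, 3.6340)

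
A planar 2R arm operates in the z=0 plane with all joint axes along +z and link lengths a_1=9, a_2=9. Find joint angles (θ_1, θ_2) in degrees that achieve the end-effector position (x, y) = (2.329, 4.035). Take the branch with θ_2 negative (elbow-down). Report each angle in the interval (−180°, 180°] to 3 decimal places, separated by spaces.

cos θ_2 = (21.7055−9²−9²)/(2·9·9) = -0.8660; θ_2 = -149.9989° (elbow-down)
β = atan2(4.0350,2.3290) = 60.0065°; ψ = atan2(-4.5002,1.2059) = -74.9994°
θ_1 = β − ψ = 135.0059°

135.006 -149.999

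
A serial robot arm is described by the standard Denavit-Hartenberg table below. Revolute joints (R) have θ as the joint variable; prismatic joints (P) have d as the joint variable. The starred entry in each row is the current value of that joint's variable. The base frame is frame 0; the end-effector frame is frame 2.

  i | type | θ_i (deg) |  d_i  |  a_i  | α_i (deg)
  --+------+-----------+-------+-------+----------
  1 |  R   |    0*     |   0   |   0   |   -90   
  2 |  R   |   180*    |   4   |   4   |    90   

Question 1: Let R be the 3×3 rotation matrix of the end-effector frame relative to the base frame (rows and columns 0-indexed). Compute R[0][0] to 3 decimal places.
End-effector x-axis (col 0 of R) = (-1.0000,0.0000,-0.0000)
R[0][0] = -1.0000

-1.000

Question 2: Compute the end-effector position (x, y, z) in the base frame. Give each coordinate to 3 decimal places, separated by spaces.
-4.000 4.000 -0.000

after link 1: o_1 = (0.0000, 0.0000, 0.0000)
after link 2: o_2 = (-4.0000, 4.0000, -0.0000)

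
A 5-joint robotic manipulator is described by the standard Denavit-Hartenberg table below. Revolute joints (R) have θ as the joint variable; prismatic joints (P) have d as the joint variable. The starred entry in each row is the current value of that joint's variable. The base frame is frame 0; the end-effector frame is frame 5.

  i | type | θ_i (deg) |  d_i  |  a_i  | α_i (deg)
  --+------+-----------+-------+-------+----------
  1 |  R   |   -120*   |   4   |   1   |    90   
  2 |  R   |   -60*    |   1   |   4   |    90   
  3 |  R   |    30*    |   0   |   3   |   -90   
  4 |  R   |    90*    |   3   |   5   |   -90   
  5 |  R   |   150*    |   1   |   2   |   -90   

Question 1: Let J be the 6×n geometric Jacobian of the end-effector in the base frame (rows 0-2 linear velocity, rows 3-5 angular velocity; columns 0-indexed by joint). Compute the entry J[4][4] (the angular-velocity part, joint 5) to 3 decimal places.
0.125

axis z_4 = (0.6495,0.1250,0.7500); lever o_n−o_4 = (2.0245,0.7745,-0.5490)
cross product → J_v[:, 4] = (-0.6495,1.8750,0.2500)
J_ω[:, 4] = z_4
entry J[4][4] = 0.1250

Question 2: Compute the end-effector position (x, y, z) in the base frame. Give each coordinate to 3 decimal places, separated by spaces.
-6.330 -3.500 1.536

after link 1: o_1 = (-0.5000, -0.8660, 4.0000)
after link 2: o_2 = (-2.3660, -2.0981, 0.5359)
after link 3: o_3 = (-4.3146, -2.4731, -1.7141)
after link 4: o_4 = (-8.3546, -4.2745, 2.0849)
after link 5: o_5 = (-6.3301, -3.5000, 1.5359)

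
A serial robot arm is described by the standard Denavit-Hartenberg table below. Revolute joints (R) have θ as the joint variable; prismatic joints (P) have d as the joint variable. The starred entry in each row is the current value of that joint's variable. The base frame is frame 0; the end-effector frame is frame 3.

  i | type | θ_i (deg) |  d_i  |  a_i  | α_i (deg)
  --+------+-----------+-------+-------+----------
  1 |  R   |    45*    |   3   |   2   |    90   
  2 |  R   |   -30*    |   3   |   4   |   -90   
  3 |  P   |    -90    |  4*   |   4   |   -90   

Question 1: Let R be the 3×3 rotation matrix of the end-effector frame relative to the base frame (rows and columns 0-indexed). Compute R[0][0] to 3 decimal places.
End-effector x-axis (col 0 of R) = (0.7071,-0.7071,-0.0000)
R[0][0] = 0.7071

0.707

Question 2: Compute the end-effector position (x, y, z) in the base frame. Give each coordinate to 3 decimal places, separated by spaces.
10.228 0.328 4.464

after link 1: o_1 = (1.4142, 1.4142, 3.0000)
after link 2: o_2 = (5.9850, 1.7424, 1.0000)
after link 3: o_3 = (10.2277, 0.3282, 4.4641)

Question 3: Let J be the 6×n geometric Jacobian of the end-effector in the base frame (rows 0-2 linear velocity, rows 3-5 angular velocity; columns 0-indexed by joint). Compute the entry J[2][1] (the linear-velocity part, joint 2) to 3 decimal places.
axis z_1 = (0.7071,-0.7071,0.0000); lever o_n−o_1 = (8.8135,-1.0860,1.4641)
cross product → J_v[:, 1] = (-1.0353,-1.0353,5.4641)
J_ω[:, 1] = z_1
entry J[2][1] = 5.4641

5.464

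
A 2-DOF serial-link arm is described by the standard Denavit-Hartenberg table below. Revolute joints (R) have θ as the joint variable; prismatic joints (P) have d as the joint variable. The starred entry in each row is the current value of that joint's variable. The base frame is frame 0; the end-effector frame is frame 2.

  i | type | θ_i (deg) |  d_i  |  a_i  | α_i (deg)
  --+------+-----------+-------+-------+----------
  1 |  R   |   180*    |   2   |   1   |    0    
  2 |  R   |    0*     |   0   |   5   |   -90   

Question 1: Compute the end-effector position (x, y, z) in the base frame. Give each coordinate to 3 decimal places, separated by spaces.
-6.000 0.000 2.000

after link 1: o_1 = (-1.0000, 0.0000, 2.0000)
after link 2: o_2 = (-6.0000, 0.0000, 2.0000)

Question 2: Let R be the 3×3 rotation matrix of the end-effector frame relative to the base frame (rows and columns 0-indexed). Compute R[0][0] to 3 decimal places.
End-effector x-axis (col 0 of R) = (-1.0000,0.0000,0.0000)
R[0][0] = -1.0000

-1.000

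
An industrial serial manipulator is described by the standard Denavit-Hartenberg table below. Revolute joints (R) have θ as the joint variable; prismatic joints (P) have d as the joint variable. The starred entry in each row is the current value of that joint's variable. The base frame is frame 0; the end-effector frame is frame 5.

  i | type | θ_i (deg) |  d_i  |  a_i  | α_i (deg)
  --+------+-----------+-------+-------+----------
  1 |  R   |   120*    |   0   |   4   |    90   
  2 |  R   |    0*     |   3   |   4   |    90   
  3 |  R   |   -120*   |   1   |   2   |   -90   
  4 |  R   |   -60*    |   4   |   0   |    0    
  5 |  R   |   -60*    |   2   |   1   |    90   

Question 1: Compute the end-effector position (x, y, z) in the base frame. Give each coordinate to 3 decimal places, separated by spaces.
-7.348 10.129 -1.866

after link 1: o_1 = (-2.0000, 3.4641, 0.0000)
after link 2: o_2 = (-1.4019, 8.4282, 0.0000)
after link 3: o_3 = (-2.4019, 6.6962, -1.0000)
after link 4: o_4 = (-5.8660, 8.6962, -1.0000)
after link 5: o_5 = (-7.3481, 10.1292, -1.8660)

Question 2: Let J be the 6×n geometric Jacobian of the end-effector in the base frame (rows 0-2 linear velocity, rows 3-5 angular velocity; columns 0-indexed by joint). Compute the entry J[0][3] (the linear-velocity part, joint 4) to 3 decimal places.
axis z_3 = (-0.8660,0.5000,-0.0000); lever o_n−o_3 = (-4.9462,3.4330,-0.8660)
cross product → J_v[:, 3] = (-0.4330,-0.7500,-0.5000)
J_ω[:, 3] = z_3
entry J[0][3] = -0.4330

-0.433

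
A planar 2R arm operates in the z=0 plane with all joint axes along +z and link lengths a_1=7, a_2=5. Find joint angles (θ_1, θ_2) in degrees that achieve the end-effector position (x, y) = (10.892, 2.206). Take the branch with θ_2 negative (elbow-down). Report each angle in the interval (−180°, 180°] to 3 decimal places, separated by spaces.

cos θ_2 = (123.5021−7²−5²)/(2·7·5) = 0.7072; θ_2 = -44.9946° (elbow-down)
β = atan2(2.2060,10.8920) = 11.4495°; ψ = atan2(-3.5352,10.5359) = -18.5487°
θ_1 = β − ψ = 29.9981°

29.998 -44.995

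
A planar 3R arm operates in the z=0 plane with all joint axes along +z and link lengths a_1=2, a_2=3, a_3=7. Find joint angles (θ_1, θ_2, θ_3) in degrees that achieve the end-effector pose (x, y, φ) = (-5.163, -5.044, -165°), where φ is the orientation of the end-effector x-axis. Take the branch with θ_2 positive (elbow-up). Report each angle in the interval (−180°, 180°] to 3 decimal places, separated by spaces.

-119.987 89.987 -135.000

wrist centre = target − a_3·(cos φ, sin φ) = (1.5985, -3.2323)
cos θ_2 = (13.0027−2²−3²)/(2·2·3) = 0.0002; θ_2 = 89.9872° (elbow-up)
β = atan2(-3.2323,1.5985) = -63.6858°; ψ = atan2(3.0000,2.0007) = 56.3010°
θ_1 = β − ψ = -119.9869°
θ_3 = φ − θ_1 − θ_2 = -135.0003° (wrapped to (-180°,180°])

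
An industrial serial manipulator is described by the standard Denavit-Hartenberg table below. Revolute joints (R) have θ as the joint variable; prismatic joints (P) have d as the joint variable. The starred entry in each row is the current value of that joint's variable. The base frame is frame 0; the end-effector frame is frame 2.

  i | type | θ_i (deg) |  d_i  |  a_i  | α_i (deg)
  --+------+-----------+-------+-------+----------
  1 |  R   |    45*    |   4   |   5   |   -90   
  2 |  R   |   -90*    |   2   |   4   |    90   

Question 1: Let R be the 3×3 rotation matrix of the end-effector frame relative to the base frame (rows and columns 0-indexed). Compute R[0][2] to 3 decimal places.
End-effector z-axis (col 2 of R) = (-0.7071,-0.7071,0.0000)
R[0][2] = -0.7071

-0.707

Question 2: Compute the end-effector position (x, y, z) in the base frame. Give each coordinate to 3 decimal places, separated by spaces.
2.121 4.950 8.000

after link 1: o_1 = (3.5355, 3.5355, 4.0000)
after link 2: o_2 = (2.1213, 4.9497, 8.0000)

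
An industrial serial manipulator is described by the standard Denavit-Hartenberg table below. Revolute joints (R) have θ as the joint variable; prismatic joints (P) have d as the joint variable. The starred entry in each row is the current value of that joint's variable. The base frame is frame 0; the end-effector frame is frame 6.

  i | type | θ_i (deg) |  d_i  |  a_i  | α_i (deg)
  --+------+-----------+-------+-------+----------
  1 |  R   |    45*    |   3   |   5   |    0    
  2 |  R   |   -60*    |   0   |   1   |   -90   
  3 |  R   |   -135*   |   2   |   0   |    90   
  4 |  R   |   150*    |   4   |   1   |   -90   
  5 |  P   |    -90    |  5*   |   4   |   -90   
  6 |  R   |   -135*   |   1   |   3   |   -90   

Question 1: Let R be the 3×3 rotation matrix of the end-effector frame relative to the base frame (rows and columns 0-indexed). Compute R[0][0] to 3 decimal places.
End-effector x-axis (col 0 of R) = (0.5660,-0.7856,0.2500)
R[0][0] = 0.5660

0.566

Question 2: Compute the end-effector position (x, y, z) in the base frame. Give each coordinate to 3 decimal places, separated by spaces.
after link 1: o_1 = (3.5355, 3.5355, 3.0000)
after link 2: o_2 = (4.5015, 3.2767, 3.0000)
after link 3: o_3 = (5.0191, 5.2086, 3.0000)
after link 4: o_4 = (3.0080, 6.2651, -0.4408)
after link 5: o_5 = (0.8627, 2.3570, -5.0370)
after link 6: o_6 = (3.2815, 0.3246, -4.8994)

3.281 0.325 -4.899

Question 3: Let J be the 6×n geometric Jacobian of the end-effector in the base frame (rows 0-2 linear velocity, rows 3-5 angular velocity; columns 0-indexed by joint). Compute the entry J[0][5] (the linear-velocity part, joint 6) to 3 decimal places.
axis z_5 = (0.7209,0.3245,-0.6124); lever o_n−o_5 = (2.4188,-2.0324,0.1376)
cross product → J_v[:, 5] = (-1.1999,-1.5804,-2.2500)
J_ω[:, 5] = z_5
entry J[0][5] = -1.1999

-1.200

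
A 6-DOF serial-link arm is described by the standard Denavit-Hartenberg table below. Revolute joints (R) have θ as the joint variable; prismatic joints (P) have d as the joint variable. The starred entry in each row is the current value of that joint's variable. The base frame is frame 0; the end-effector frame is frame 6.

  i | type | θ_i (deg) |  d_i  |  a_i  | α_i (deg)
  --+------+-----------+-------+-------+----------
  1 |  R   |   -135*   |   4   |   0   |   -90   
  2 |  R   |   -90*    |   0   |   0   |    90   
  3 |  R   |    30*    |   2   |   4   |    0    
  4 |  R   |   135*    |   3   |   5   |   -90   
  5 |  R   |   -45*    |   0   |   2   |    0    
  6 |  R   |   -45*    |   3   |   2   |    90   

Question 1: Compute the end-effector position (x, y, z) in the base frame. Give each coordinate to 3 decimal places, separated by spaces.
6.489 5.411 0.492

after link 1: o_1 = (0.0000, 0.0000, 4.0000)
after link 2: o_2 = (0.0000, 0.0000, 4.0000)
after link 3: o_3 = (2.8284, 0.0000, 7.4641)
after link 4: o_4 = (5.8648, 1.2063, 2.6345)
after link 5: o_5 = (7.1236, 1.9474, 1.2684)
after link 6: o_6 = (6.4888, 5.4107, 0.4920)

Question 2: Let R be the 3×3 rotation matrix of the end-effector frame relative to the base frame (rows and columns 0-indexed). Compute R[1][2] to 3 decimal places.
0.183

End-effector z-axis (col 2 of R) = (-0.1830,0.1830,0.9659)
R[1][2] = 0.1830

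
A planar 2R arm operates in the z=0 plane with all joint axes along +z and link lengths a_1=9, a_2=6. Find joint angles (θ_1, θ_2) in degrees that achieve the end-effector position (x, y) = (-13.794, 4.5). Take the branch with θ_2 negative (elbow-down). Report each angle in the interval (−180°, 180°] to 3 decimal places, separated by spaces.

cos θ_2 = (210.5244−9²−6²)/(2·9·6) = 0.8660; θ_2 = -30.0067° (elbow-down)
β = atan2(4.5000,-13.7940) = 161.9322°; ψ = atan2(-3.0006,14.1958) = -11.9351°
θ_1 = β − ψ = 173.8673°

173.867 -30.007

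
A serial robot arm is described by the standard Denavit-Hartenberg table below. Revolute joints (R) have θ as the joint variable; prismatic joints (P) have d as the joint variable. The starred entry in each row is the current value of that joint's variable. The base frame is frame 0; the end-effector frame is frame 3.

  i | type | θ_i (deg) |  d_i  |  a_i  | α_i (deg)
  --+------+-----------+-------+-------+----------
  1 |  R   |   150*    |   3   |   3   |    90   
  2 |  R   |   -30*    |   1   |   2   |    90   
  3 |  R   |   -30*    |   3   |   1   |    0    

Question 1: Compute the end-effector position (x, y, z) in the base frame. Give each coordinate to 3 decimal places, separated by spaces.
after link 1: o_1 = (-2.5981, 1.5000, 3.0000)
after link 2: o_2 = (-3.5981, 3.2321, 2.0000)
after link 3: o_3 = (-3.1986, 2.4240, -1.0311)

-3.199 2.424 -1.031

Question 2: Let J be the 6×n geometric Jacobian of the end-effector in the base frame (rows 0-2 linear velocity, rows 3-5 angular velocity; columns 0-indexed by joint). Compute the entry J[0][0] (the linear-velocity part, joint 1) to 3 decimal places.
-2.424

axis z_0 = ẑ; lever o_n−o_0 = (-3.1986,2.4240,-1.0311)
cross product → J_v[:, 0] = (-2.4240,-3.1986,0.0000)
J_ω[:, 0] = z_0
entry J[0][0] = -2.4240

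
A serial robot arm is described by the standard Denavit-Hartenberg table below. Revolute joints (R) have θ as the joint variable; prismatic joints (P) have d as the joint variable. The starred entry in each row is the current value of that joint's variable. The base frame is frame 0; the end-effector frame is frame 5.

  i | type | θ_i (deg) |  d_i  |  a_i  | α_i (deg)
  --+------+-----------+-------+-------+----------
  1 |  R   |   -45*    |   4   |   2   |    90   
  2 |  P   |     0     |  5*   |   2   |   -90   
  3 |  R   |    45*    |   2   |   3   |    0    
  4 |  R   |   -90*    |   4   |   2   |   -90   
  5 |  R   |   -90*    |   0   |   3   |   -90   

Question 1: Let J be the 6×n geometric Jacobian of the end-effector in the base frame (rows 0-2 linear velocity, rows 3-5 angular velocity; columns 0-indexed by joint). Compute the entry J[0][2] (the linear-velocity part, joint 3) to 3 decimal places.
axis z_2 = (0.0000,0.0000,1.0000); lever o_n−o_2 = (3.0000,-2.0000,9.0000)
cross product → J_v[:, 2] = (2.0000,3.0000,-0.0000)
J_ω[:, 2] = z_2
entry J[0][2] = 2.0000

2.000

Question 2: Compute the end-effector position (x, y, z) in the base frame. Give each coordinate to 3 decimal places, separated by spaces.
after link 1: o_1 = (1.4142, -1.4142, 4.0000)
after link 2: o_2 = (-0.7071, -6.3640, 4.0000)
after link 3: o_3 = (2.2929, -6.3640, 6.0000)
after link 4: o_4 = (2.2929, -8.3640, 10.0000)
after link 5: o_5 = (2.2929, -8.3640, 13.0000)

2.293 -8.364 13.000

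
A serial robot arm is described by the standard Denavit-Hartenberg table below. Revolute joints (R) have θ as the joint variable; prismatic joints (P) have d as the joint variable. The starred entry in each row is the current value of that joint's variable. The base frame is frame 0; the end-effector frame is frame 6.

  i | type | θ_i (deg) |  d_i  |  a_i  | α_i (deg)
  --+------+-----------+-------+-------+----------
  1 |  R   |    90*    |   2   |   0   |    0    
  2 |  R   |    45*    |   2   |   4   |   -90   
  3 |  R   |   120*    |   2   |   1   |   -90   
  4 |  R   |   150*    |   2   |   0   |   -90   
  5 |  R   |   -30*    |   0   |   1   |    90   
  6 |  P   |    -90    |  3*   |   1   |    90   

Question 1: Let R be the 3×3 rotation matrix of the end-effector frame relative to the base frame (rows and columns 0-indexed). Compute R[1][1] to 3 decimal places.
End-effector y-axis (col 1 of R) = (0.5066,-0.8602,0.0580)
R[1][1] = -0.8602

-0.860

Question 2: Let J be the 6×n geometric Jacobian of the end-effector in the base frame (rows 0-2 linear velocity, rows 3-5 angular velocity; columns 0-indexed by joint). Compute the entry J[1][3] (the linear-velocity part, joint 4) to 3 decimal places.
0.936

axis z_3 = (0.6124,-0.6124,0.5000); lever o_n−o_3 = (3.8810,-3.1046,1.6405)
cross product → J_v[:, 3] = (0.5477,0.9359,0.4755)
J_ω[:, 3] = z_3
entry J[1][3] = 0.9359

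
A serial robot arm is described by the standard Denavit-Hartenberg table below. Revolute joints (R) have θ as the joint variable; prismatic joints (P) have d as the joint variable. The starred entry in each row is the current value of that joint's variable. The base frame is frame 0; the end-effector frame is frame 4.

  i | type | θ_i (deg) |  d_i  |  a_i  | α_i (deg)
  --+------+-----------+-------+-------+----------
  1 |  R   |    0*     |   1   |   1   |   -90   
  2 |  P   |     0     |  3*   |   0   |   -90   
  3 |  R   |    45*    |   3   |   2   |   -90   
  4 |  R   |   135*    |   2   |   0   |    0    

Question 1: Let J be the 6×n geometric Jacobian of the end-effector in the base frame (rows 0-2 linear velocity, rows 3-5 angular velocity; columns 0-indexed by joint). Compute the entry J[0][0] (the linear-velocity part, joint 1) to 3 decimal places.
-0.172

axis z_0 = ẑ; lever o_n−o_0 = (1.0000,0.1716,-2.0000)
cross product → J_v[:, 0] = (-0.1716,1.0000,0.0000)
J_ω[:, 0] = z_0
entry J[0][0] = -0.1716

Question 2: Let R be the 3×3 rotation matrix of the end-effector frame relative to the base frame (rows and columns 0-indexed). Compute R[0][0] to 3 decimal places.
-0.500

End-effector x-axis (col 0 of R) = (-0.5000,0.5000,0.7071)
R[0][0] = -0.5000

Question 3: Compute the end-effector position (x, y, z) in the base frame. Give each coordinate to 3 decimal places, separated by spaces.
after link 1: o_1 = (1.0000, 0.0000, 1.0000)
after link 2: o_2 = (1.0000, 3.0000, 1.0000)
after link 3: o_3 = (2.4142, 1.5858, -2.0000)
after link 4: o_4 = (1.0000, 0.1716, -2.0000)

1.000 0.172 -2.000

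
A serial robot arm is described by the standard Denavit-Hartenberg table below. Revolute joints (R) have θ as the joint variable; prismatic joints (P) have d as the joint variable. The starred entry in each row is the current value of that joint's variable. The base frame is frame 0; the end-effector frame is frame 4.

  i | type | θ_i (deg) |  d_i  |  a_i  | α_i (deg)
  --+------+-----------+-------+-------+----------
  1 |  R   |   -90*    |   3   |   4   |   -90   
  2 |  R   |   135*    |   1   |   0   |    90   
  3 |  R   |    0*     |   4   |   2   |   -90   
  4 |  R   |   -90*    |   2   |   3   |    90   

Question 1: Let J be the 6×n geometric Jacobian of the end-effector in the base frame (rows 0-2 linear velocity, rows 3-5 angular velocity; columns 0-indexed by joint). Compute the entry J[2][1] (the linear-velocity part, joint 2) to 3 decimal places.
axis z_1 = (1.0000,0.0000,0.0000); lever o_n−o_1 = (3.0000,-3.5355,-6.3640)
cross product → J_v[:, 1] = (-0.0000,6.3640,-3.5355)
J_ω[:, 1] = z_1
entry J[2][1] = -3.5355

-3.536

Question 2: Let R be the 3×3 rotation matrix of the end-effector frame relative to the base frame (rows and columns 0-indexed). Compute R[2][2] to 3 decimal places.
0.707

End-effector z-axis (col 2 of R) = (0.0000,-0.7071,0.7071)
R[2][2] = 0.7071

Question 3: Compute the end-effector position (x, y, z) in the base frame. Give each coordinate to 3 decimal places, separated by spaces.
after link 1: o_1 = (0.0000, -4.0000, 3.0000)
after link 2: o_2 = (1.0000, -4.0000, 3.0000)
after link 3: o_3 = (1.0000, -5.4142, -1.2426)
after link 4: o_4 = (3.0000, -7.5355, -3.3640)

3.000 -7.536 -3.364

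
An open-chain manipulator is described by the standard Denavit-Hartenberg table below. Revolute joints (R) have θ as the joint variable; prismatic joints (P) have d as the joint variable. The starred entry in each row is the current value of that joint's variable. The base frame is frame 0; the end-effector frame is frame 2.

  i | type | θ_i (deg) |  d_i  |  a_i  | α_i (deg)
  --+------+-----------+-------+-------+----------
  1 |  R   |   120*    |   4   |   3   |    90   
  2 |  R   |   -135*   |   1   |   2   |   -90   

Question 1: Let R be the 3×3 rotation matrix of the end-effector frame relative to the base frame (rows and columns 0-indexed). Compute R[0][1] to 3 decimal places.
End-effector y-axis (col 1 of R) = (-0.8660,-0.5000,-0.0000)
R[0][1] = -0.8660

-0.866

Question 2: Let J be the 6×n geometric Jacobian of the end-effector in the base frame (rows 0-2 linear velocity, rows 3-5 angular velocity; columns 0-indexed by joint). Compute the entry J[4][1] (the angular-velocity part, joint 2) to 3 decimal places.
0.500

axis z_1 = (0.8660,0.5000,0.0000); lever o_n−o_1 = (1.5731,-0.7247,-1.4142)
cross product → J_v[:, 1] = (-0.7071,1.2247,-1.4142)
J_ω[:, 1] = z_1
entry J[4][1] = 0.5000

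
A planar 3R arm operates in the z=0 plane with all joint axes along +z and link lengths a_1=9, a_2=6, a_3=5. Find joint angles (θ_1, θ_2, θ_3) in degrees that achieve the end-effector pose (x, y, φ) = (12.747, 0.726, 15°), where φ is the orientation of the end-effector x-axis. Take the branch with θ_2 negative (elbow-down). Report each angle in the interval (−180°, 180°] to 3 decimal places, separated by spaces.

wrist centre = target − a_3·(cos φ, sin φ) = (7.9174, -0.5681)
cos θ_2 = (63.0075−9²−6²)/(2·9·6) = -0.4999; θ_2 = -119.9954° (elbow-down)
β = atan2(-0.5681,7.9174) = -4.1041°; ψ = atan2(-5.1964,6.0004) = -40.8927°
θ_1 = β − ψ = 36.7886°
θ_3 = φ − θ_1 − θ_2 = 98.2068° (wrapped to (-180°,180°])

36.789 -119.995 98.207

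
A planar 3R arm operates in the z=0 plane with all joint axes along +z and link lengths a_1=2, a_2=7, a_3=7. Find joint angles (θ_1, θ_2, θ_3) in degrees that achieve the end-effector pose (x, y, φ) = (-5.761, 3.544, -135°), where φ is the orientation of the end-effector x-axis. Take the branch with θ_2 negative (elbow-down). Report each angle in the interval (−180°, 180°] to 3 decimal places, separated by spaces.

130.908 -44.992 139.083

wrist centre = target − a_3·(cos φ, sin φ) = (-0.8113, 8.4937)
cos θ_2 = (72.8019−2²−7²)/(2·2·7) = 0.7072; θ_2 = -44.9916° (elbow-down)
β = atan2(8.4937,-0.8113) = 95.4559°; ψ = atan2(-4.9490,6.9505) = -35.4525°
θ_1 = β − ψ = 130.9083°
θ_3 = φ − θ_1 − θ_2 = 139.0833° (wrapped to (-180°,180°])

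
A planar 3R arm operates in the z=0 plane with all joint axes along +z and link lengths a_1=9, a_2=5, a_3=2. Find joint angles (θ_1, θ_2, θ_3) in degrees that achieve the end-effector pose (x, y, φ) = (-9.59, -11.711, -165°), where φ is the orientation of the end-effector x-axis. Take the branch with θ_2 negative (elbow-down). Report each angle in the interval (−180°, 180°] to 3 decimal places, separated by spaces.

wrist centre = target − a_3·(cos φ, sin φ) = (-7.6581, -11.1934)
cos θ_2 = (183.9386−9²−5²)/(2·9·5) = 0.8660; θ_2 = -30.0047° (elbow-down)
β = atan2(-11.1934,-7.6581) = -124.3787°; ψ = atan2(-2.5004,13.3299) = -10.6238°
θ_1 = β − ψ = -113.7549°
θ_3 = φ − θ_1 − θ_2 = -21.2404° (wrapped to (-180°,180°])

-113.755 -30.005 -21.240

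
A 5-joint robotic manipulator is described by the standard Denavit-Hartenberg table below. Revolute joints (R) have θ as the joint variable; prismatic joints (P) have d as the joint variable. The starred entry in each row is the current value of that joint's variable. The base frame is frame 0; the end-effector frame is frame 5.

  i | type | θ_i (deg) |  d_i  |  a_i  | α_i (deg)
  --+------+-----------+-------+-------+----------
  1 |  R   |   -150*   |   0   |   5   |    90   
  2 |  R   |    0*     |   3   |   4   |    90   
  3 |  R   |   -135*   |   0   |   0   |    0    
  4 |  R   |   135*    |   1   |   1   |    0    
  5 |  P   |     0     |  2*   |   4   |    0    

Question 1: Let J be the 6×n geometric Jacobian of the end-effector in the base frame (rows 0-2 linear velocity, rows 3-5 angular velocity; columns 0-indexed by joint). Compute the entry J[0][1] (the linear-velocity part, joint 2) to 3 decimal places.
-2.598

axis z_1 = (-0.5000,0.8660,0.0000); lever o_n−o_1 = (-9.2942,-1.9019,-3.0000)
cross product → J_v[:, 1] = (-2.5981,-1.5000,9.0000)
J_ω[:, 1] = z_1
entry J[0][1] = -2.5981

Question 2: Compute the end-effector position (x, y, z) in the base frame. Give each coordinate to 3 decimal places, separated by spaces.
-13.624 -4.402 -3.000

after link 1: o_1 = (-4.3301, -2.5000, 0.0000)
after link 2: o_2 = (-9.2942, -1.9019, 0.0000)
after link 3: o_3 = (-9.2942, -1.9019, 0.0000)
after link 4: o_4 = (-10.1603, -2.4019, -1.0000)
after link 5: o_5 = (-13.6244, -4.4019, -3.0000)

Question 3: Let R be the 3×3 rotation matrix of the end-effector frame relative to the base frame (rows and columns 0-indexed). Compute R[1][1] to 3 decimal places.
0.866

End-effector y-axis (col 1 of R) = (-0.5000,0.8660,0.0000)
R[1][1] = 0.8660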